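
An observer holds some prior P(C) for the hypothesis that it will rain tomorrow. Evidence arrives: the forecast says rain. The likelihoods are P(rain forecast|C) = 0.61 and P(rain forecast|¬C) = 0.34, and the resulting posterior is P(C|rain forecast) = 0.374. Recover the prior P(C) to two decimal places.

P(C) = 0.25

Bayes' rule in odds form gives O(C|E) = O(C)·[P(E|C)/P(E|¬C)], hence O(C) = O(C|E)/LR.
Posterior odds = 0.374/(1−0.374) = 0.5974. LR = 0.61/0.34 = 1.7941.
Prior odds = 0.5974/1.7941 = 0.3330, so P(C) = 0.3330/(1+0.3330) ≈ 0.25.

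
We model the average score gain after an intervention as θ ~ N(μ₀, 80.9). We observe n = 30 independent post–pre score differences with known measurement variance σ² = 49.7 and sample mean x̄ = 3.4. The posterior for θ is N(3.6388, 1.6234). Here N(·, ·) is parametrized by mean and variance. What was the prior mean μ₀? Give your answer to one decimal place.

With known observation variance, the Normal–Normal posterior has precision τ_n = τ₀ + n/σ² and mean μ_n = (τ₀μ₀ + (n/σ²)x̄)/τ_n.
Here τ₀ = 1/80.9 = 0.012361 and τ_data = 30/49.7 = 0.603622, so τ_n = 0.615983.
Rearranging for μ₀: μ₀ = (μ_n·τ_n − τ_data·x̄)/τ₀ = (3.6388·0.615983 − 0.603622·3.4) / 0.012361 = 0.189124/0.012361 ≈ 15.3.

μ₀ = 15.3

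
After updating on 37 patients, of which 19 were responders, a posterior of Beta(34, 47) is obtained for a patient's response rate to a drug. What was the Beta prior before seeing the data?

Beta(15, 29)

Under Beta–binomial conjugacy the posterior parameters are (a+s, b+f).
So a = 34 − 19 = 15 and b = 47 − 18 = 29.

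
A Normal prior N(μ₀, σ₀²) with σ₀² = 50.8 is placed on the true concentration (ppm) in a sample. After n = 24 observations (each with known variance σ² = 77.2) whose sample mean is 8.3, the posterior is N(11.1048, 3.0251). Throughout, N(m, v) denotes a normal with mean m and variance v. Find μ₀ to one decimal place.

With known observation variance, the Normal–Normal posterior has precision τ_n = τ₀ + n/σ² and mean μ_n = (τ₀μ₀ + (n/σ²)x̄)/τ_n.
Here τ₀ = 1/50.8 = 0.019685 and τ_data = 24/77.2 = 0.310881, so τ_n = 0.330566.
Rearranging for μ₀: μ₀ = (μ_n·τ_n − τ_data·x̄)/τ₀ = (11.1048·0.330566 − 0.310881·8.3) / 0.019685 = 1.090557/0.019685 ≈ 55.4.

μ₀ = 55.4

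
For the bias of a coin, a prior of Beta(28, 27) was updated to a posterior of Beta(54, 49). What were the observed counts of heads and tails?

Beta is conjugate to the binomial likelihood: posterior = Beta(a+s, b+f).
So s = 54 − 28 = 26 and f = 49 − 27 = 22.

26 heads and 22 tails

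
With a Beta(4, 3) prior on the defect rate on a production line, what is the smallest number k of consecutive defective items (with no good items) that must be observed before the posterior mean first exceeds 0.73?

k = 5

After k defective items and 0 good items the posterior is Beta(4+k, 3), with mean (4+k)/(4+3+k).
Set (4+k)/(7+k) > 0.73 and solve: k > (0.73·7 − 4)/(1 − 0.73) = 4.111.
The smallest integer exceeding 4.111 is 5, and checking k=5: (9)/(12) = 0.7500 > 0.73.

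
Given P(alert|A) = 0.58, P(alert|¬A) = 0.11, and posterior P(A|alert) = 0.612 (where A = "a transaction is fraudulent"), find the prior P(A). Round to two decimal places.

Bayes' rule in odds form gives O(A|E) = O(A)·[P(E|A)/P(E|¬A)], hence O(A) = O(A|E)/LR.
Posterior odds = 0.612/(1−0.612) = 1.5773. LR = 0.58/0.11 = 5.2727.
Prior odds = 1.5773/5.2727 = 0.2991, so P(A) = 0.2991/(1+0.2991) ≈ 0.23.

P(A) = 0.23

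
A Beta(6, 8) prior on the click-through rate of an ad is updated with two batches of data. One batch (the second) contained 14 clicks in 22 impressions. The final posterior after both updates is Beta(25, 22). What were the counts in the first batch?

5 clicks and 6 non-clicks

Because Beta–binomial updating is additive in the counts, the combined data contributed (α_post−α_prior, β_post−β_prior) successes and failures.
Total across both batches: 25−6=19 clicks, 22−8=14 non-clicks.
Subtract the second batch: 19−14=5 clicks and 14−8=6 non-clicks.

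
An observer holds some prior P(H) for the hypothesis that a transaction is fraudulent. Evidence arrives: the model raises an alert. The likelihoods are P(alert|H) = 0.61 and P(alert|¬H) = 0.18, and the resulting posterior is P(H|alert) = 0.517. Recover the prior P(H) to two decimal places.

P(H) = 0.24

Bayes' rule in odds form gives O(H|E) = O(H)·[P(E|H)/P(E|¬H)], hence O(H) = O(H|E)/LR.
Posterior odds = 0.517/(1−0.517) = 1.0704. LR = 0.61/0.18 = 3.3889.
Prior odds = 1.0704/3.3889 = 0.3159, so P(H) = 0.3159/(1+0.3159) ≈ 0.24.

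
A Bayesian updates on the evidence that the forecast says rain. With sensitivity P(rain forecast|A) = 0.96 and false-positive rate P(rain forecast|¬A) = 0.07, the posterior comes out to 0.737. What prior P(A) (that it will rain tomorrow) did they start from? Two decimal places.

In odds form, posterior odds = prior odds × likelihood ratio, so prior odds = posterior odds ÷ LR.
Posterior odds = 0.737/(1−0.737) = 2.8023. LR = 0.96/0.07 = 13.7143.
Prior odds = 2.8023/13.7143 = 0.2043, so P(A) = 0.2043/(1+0.2043) ≈ 0.17.

P(A) = 0.17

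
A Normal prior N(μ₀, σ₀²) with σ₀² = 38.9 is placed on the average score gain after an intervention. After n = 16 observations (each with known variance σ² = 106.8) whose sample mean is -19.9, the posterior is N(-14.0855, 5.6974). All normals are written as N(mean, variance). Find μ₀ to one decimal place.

μ₀ = 19.8

With known observation variance, the Normal–Normal posterior has precision τ_n = τ₀ + n/σ² and mean μ_n = (τ₀μ₀ + (n/σ²)x̄)/τ_n.
Here τ₀ = 1/38.9 = 0.025707 and τ_data = 16/106.8 = 0.149813, so τ_n = 0.175520.
Rearranging for μ₀: μ₀ = (μ_n·τ_n − τ_data·x̄)/τ₀ = (-14.0855·0.175520 − 0.149813·-19.9) / 0.025707 = 0.508992/0.025707 ≈ 19.8.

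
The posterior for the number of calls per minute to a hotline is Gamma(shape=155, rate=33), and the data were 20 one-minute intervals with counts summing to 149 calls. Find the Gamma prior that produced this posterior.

A Gamma(α, β) prior (rate parametrization) on a Poisson rate with n observations summing to S gives posterior Gamma(α+S, β+n).
So α = 155 − 149 = 6 and β = 33 − 20 = 13.

Gamma(shape=6, rate=13)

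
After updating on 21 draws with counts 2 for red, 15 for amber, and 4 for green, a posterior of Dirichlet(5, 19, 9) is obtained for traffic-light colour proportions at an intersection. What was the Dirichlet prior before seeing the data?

Dirichlet(3, 4, 5)

For a Dirichlet(α) prior with multinomial counts c, the posterior is Dirichlet(α + c) componentwise.
Subtract each count from the matching posterior parameter: 5−2=3, 19−15=4, 9−4=5.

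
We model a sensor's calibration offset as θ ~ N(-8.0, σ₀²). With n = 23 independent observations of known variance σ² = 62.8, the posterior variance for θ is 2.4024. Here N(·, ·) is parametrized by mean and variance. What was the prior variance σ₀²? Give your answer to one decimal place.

Posterior precision equals prior precision plus data precision: 1/σ_n² = 1/σ₀² + n/σ².
So 1/σ₀² = 1/2.4024 − 23/62.8 = 0.416250 − 0.366242 = 0.050008.
Hence σ₀² = 1/0.050008 ≈ 20.0.

σ₀² = 20.0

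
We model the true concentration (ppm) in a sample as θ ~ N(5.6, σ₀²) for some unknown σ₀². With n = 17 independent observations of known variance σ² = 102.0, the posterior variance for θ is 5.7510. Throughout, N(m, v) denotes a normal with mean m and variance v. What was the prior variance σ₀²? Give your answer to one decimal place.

Posterior precision equals prior precision plus data precision: 1/σ_n² = 1/σ₀² + n/σ².
So 1/σ₀² = 1/5.7510 − 17/102.0 = 0.173883 − 0.166667 = 0.007216.
Hence σ₀² = 1/0.007216 ≈ 138.6.

σ₀² = 138.6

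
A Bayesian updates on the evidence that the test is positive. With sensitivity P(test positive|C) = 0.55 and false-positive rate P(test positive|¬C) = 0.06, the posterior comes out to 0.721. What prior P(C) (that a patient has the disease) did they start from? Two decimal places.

P(C) = 0.22

Bayes' rule in odds form gives O(C|E) = O(C)·[P(E|C)/P(E|¬C)], hence O(C) = O(C|E)/LR.
Posterior odds = 0.721/(1−0.721) = 2.5842. LR = 0.55/0.06 = 9.1667.
Prior odds = 2.5842/9.1667 = 0.2819, so P(C) = 0.2819/(1+0.2819) ≈ 0.22.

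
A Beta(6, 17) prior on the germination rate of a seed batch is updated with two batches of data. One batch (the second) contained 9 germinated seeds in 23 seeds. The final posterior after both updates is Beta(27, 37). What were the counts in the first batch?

Sequential conjugate updates are equivalent to a single update on the pooled data, so total successes = posterior α − prior α and total failures = posterior β − prior β.
Total across both batches: 27−6=21 germinated seeds, 37−17=20 non-germinating seeds.
Subtract the second batch: 21−9=12 germinated seeds and 20−14=6 non-germinating seeds.

12 germinated seeds and 6 non-germinating seeds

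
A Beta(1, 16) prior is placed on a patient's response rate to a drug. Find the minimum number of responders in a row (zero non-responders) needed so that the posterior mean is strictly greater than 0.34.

k = 8

After k responders and 0 non-responders the posterior is Beta(1+k, 16), with mean (1+k)/(1+16+k).
Set (1+k)/(17+k) > 0.34 and solve: k > (0.34·17 − 1)/(1 − 0.34) = 7.242.
The smallest integer exceeding 7.242 is 8, and checking k=8: (9)/(25) = 0.3600 > 0.34.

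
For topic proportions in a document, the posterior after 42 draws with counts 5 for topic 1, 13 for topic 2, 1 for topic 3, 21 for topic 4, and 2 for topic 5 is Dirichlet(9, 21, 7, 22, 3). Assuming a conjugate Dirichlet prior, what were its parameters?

Dirichlet(4, 8, 6, 1, 1)

For a Dirichlet(α) prior with multinomial counts c, the posterior is Dirichlet(α + c) componentwise.
Subtract each count from the matching posterior parameter: 9−5=4, 21−13=8, 7−1=6, 22−21=1, 3−2=1.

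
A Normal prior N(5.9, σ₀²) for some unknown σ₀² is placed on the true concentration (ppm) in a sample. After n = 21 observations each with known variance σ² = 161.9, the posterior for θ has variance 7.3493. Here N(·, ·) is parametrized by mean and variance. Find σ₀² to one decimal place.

σ₀² = 157.3

Posterior precision equals prior precision plus data precision: 1/σ_n² = 1/σ₀² + n/σ².
So 1/σ₀² = 1/7.3493 − 21/161.9 = 0.136067 − 0.129710 = 0.006357.
Hence σ₀² = 1/0.006357 ≈ 157.3.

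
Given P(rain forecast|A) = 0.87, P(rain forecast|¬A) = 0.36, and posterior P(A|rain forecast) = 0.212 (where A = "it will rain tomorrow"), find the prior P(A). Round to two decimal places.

Bayes' rule in odds form gives O(A|E) = O(A)·[P(E|A)/P(E|¬A)], hence O(A) = O(A|E)/LR.
Posterior odds = 0.212/(1−0.212) = 0.2690. LR = 0.87/0.36 = 2.4167.
Prior odds = 0.2690/2.4167 = 0.1113, so P(A) = 0.1113/(1+0.1113) ≈ 0.10.

P(A) = 0.10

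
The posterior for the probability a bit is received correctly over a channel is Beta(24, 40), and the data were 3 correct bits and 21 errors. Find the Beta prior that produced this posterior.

Beta(21, 19)

Under Beta–binomial conjugacy the posterior parameters are (a+s, b+f).
Subtract the data counts: 24−3=21, 40−21=19.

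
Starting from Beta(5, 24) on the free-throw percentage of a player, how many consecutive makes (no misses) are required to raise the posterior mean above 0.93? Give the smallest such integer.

After k makes and 0 misses the posterior is Beta(5+k, 24), with mean (5+k)/(5+24+k).
Set (5+k)/(29+k) > 0.93 and solve: k > (0.93·29 − 5)/(1 − 0.93) = 313.857.
The smallest integer exceeding 313.857 is 314.

k = 314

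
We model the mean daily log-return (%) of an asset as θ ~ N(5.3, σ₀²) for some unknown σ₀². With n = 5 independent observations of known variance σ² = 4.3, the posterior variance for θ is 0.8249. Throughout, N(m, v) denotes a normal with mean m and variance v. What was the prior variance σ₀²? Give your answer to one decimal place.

For the Normal–Normal model with known σ², precisions add: τ_n = τ₀ + n/σ².
So 1/σ₀² = 1/0.8249 − 5/4.3 = 1.212268 − 1.162791 = 0.049477.
Hence σ₀² = 1/0.049477 ≈ 20.2.

σ₀² = 20.2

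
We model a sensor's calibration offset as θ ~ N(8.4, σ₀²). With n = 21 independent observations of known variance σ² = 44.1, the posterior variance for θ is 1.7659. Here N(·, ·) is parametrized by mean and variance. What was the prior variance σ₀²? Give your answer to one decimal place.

σ₀² = 11.1

For the Normal–Normal model with known σ², precisions add: τ_n = τ₀ + n/σ².
So 1/σ₀² = 1/1.7659 − 21/44.1 = 0.566283 − 0.476190 = 0.090093.
Hence σ₀² = 1/0.090093 ≈ 11.1.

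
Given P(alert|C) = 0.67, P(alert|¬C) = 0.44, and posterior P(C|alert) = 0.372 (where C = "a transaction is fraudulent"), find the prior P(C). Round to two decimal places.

Bayes' rule in odds form gives O(C|E) = O(C)·[P(E|C)/P(E|¬C)], hence O(C) = O(C|E)/LR.
Posterior odds = 0.372/(1−0.372) = 0.5924. LR = 0.67/0.44 = 1.5227.
Prior odds = 0.5924/1.5227 = 0.3890, so P(C) = 0.3890/(1+0.3890) ≈ 0.28.

P(C) = 0.28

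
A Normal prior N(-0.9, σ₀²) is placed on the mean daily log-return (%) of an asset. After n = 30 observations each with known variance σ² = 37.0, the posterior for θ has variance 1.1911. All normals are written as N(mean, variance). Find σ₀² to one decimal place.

σ₀² = 34.8

Posterior precision equals prior precision plus data precision: 1/σ_n² = 1/σ₀² + n/σ².
So 1/σ₀² = 1/1.1911 − 30/37.0 = 0.839560 − 0.810811 = 0.028749.
Hence σ₀² = 1/0.028749 ≈ 34.8.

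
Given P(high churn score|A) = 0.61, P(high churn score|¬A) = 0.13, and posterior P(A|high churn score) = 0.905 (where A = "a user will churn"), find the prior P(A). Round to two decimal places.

Bayes' rule in odds form gives O(A|E) = O(A)·[P(E|A)/P(E|¬A)], hence O(A) = O(A|E)/LR.
Posterior odds = 0.905/(1−0.905) = 9.5263. LR = 0.61/0.13 = 4.6923.
Prior odds = 9.5263/4.6923 = 2.0302, so P(A) = 2.0302/(1+2.0302) ≈ 0.67.

P(A) = 0.67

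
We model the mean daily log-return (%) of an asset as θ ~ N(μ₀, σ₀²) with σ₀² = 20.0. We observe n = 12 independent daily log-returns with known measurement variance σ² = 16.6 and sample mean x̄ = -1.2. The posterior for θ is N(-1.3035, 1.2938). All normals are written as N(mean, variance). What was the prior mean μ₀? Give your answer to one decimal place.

With known observation variance, the Normal–Normal posterior has precision τ_n = τ₀ + n/σ² and mean μ_n = (τ₀μ₀ + (n/σ²)x̄)/τ_n.
Here τ₀ = 1/20.0 = 0.050000 and τ_data = 12/16.6 = 0.722892, so τ_n = 0.772892.
Rearranging for μ₀: μ₀ = (μ_n·τ_n − τ_data·x̄)/τ₀ = (-1.3035·0.772892 − 0.722892·-1.2) / 0.050000 = -0.139994/0.050000 ≈ -2.8.

μ₀ = -2.8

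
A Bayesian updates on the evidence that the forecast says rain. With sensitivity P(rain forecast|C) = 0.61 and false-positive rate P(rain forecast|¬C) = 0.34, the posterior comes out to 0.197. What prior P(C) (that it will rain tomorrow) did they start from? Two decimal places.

In odds form, posterior odds = prior odds × likelihood ratio, so prior odds = posterior odds ÷ LR.
Posterior odds = 0.197/(1−0.197) = 0.2453. LR = 0.61/0.34 = 1.7941.
Prior odds = 0.2453/1.7941 = 0.1367, so P(C) = 0.1367/(1+0.1367) ≈ 0.12.

P(C) = 0.12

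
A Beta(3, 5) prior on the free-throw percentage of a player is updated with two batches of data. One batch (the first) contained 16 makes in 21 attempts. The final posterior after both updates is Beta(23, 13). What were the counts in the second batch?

4 makes and 3 misses

Sequential conjugate updates are equivalent to a single update on the pooled data, so total successes = posterior α − prior α and total failures = posterior β − prior β.
Total across both batches: 23−3=20 makes, 13−5=8 misses.
Subtract the first batch: 20−16=4 makes and 8−5=3 misses.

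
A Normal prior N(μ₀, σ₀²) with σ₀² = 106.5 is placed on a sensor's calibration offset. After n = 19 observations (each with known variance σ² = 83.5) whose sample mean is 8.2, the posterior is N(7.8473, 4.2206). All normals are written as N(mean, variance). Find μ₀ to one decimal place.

μ₀ = -0.7

With known observation variance, the Normal–Normal posterior has precision τ_n = τ₀ + n/σ² and mean μ_n = (τ₀μ₀ + (n/σ²)x̄)/τ_n.
Here τ₀ = 1/106.5 = 0.009390 and τ_data = 19/83.5 = 0.227545, so τ_n = 0.236935.
Rearranging for μ₀: μ₀ = (μ_n·τ_n − τ_data·x̄)/τ₀ = (7.8473·0.236935 − 0.227545·8.2) / 0.009390 = -0.006569/0.009390 ≈ -0.7.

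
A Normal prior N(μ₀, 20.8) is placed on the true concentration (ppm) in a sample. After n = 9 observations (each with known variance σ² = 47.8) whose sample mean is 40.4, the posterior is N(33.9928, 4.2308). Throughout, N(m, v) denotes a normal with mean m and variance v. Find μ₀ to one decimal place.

The posterior mean is a precision-weighted average: μ_n = (τ₀μ₀ + τ_data·x̄)/(τ₀+τ_data), with τ₀=1/σ₀² and τ_data=n/σ².
Here τ₀ = 1/20.8 = 0.048077 and τ_data = 9/47.8 = 0.188285, so τ_n = 0.236362.
Rearranging for μ₀: μ₀ = (μ_n·τ_n − τ_data·x̄)/τ₀ = (33.9928·0.236362 − 0.188285·40.4) / 0.048077 = 0.427892/0.048077 ≈ 8.9.

μ₀ = 8.9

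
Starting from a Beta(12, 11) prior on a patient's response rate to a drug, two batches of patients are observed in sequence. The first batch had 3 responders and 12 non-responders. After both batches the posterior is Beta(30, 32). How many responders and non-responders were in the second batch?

Because Beta–binomial updating is additive in the counts, the combined data contributed (α_post−α_prior, β_post−β_prior) successes and failures.
Total across both batches: 30−12=18 responders, 32−11=21 non-responders.
Subtract the first batch: 18−3=15 responders and 21−12=9 non-responders.

15 responders and 9 non-responders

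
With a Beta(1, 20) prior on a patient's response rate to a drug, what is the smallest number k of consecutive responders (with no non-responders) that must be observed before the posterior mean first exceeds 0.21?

k = 5

After k responders and 0 non-responders the posterior is Beta(1+k, 20), with mean (1+k)/(1+20+k).
Set (1+k)/(21+k) > 0.21 and solve: k > (0.21·21 − 1)/(1 − 0.21) = 4.316.
The smallest integer exceeding 4.316 is 5.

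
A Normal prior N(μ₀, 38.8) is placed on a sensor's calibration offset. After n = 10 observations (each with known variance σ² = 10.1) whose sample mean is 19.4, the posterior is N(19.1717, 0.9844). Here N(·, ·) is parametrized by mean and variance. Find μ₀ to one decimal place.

μ₀ = 10.4

The posterior mean is a precision-weighted average: μ_n = (τ₀μ₀ + τ_data·x̄)/(τ₀+τ_data), with τ₀=1/σ₀² and τ_data=n/σ².
Here τ₀ = 1/38.8 = 0.025773 and τ_data = 10/10.1 = 0.990099, so τ_n = 1.015872.
Rearranging for μ₀: μ₀ = (μ_n·τ_n − τ_data·x̄)/τ₀ = (19.1717·1.015872 − 0.990099·19.4) / 0.025773 = 0.268073/0.025773 ≈ 10.4.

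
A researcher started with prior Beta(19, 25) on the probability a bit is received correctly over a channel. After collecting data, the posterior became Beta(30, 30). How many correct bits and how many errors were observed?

Under Beta–binomial conjugacy the posterior parameters are (a+s, b+f).
So s = 30 − 19 = 11 and f = 30 − 25 = 5.

11 correct bits and 5 errors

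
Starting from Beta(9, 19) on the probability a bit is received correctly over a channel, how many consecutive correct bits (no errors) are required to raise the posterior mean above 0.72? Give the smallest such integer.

k = 40

After k correct bits and 0 errors the posterior is Beta(9+k, 19), with mean (9+k)/(9+19+k).
Set (9+k)/(28+k) > 0.72 and solve: k > (0.72·28 − 9)/(1 − 0.72) = 39.857.
The smallest integer exceeding 39.857 is 40.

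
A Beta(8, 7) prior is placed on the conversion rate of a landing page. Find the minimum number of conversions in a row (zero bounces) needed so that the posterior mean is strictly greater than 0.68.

After k conversions and 0 bounces the posterior is Beta(8+k, 7), with mean (8+k)/(8+7+k).
Set (8+k)/(15+k) > 0.68 and solve: k > (0.68·15 − 8)/(1 − 0.68) = 6.875.
The smallest integer exceeding 6.875 is 7, and checking k=7: (15)/(22) = 0.6818 > 0.68.

k = 7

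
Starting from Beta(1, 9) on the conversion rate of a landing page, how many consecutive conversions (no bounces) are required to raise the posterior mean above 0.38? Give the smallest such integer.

k = 5

After k conversions and 0 bounces the posterior is Beta(1+k, 9), with mean (1+k)/(1+9+k).
Set (1+k)/(10+k) > 0.38 and solve: k > (0.38·10 − 1)/(1 − 0.38) = 4.516.
The smallest integer exceeding 4.516 is 5.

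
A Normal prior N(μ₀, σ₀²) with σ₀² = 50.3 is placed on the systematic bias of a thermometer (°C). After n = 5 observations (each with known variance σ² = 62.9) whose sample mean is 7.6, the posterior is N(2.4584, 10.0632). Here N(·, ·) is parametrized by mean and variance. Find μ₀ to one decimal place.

μ₀ = -18.1

With known observation variance, the Normal–Normal posterior has precision τ_n = τ₀ + n/σ² and mean μ_n = (τ₀μ₀ + (n/σ²)x̄)/τ_n.
Here τ₀ = 1/50.3 = 0.019881 and τ_data = 5/62.9 = 0.079491, so τ_n = 0.099372.
Rearranging for μ₀: μ₀ = (μ_n·τ_n − τ_data·x̄)/τ₀ = (2.4584·0.099372 − 0.079491·7.6) / 0.019881 = -0.359835/0.019881 ≈ -18.1.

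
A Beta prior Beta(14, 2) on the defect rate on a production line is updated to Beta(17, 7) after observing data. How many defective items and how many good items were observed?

Beta is conjugate to the binomial likelihood: posterior = Beta(a+s, b+f).
Match parameters: s=17−14=3, f=7−2=5.

3 defective items and 5 good items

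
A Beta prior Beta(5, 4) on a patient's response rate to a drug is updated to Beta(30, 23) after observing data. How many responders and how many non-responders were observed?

Under Beta–binomial conjugacy the posterior parameters are (a+s, b+f).
So s = 30 − 5 = 25 and f = 23 − 4 = 19.

25 responders and 19 non-responders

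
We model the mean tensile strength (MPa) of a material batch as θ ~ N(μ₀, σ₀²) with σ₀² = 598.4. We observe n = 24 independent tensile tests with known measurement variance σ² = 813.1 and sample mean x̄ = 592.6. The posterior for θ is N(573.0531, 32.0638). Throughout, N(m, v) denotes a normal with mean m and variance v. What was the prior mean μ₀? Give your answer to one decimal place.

μ₀ = 227.8

The posterior mean is a precision-weighted average: μ_n = (τ₀μ₀ + τ_data·x̄)/(τ₀+τ_data), with τ₀=1/σ₀² and τ_data=n/σ².
Here τ₀ = 1/598.4 = 0.001671 and τ_data = 24/813.1 = 0.029517, so τ_n = 0.031188.
Rearranging for μ₀: μ₀ = (μ_n·τ_n − τ_data·x̄)/τ₀ = (573.0531·0.031188 − 0.029517·592.6) / 0.001671 = 0.380606/0.001671 ≈ 227.8.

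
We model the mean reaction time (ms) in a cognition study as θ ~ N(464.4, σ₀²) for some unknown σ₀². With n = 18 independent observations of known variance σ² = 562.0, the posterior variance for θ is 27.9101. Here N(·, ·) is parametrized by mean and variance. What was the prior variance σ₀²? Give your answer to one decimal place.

σ₀² = 263.1

For the Normal–Normal model with known σ², precisions add: τ_n = τ₀ + n/σ².
So 1/σ₀² = 1/27.9101 − 18/562.0 = 0.035829 − 0.032028 = 0.003801.
Hence σ₀² = 1/0.003801 ≈ 263.1.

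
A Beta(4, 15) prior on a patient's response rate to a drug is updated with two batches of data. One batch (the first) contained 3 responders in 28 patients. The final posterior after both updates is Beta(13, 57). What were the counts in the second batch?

Because Beta–binomial updating is additive in the counts, the combined data contributed (α_post−α_prior, β_post−β_prior) successes and failures.
Total across both batches: 13−4=9 responders, 57−15=42 non-responders.
Subtract the first batch: 9−3=6 responders and 42−25=17 non-responders.

6 responders and 17 non-responders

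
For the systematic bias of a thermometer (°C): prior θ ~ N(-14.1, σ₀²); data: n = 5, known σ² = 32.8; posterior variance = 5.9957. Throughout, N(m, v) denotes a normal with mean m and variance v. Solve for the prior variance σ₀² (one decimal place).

For the Normal–Normal model with known σ², precisions add: τ_n = τ₀ + n/σ².
So 1/σ₀² = 1/5.9957 − 5/32.8 = 0.166786 − 0.152439 = 0.014347.
Hence σ₀² = 1/0.014347 ≈ 69.7.

σ₀² = 69.7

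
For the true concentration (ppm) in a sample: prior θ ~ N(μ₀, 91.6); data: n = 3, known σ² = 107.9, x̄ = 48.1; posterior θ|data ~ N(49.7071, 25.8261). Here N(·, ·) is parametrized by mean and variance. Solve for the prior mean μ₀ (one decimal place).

With known observation variance, the Normal–Normal posterior has precision τ_n = τ₀ + n/σ² and mean μ_n = (τ₀μ₀ + (n/σ²)x̄)/τ_n.
Here τ₀ = 1/91.6 = 0.010917 and τ_data = 3/107.9 = 0.027804, so τ_n = 0.038721.
Rearranging for μ₀: μ₀ = (μ_n·τ_n − τ_data·x̄)/τ₀ = (49.7071·0.038721 − 0.027804·48.1) / 0.010917 = 0.587336/0.010917 ≈ 53.8.

μ₀ = 53.8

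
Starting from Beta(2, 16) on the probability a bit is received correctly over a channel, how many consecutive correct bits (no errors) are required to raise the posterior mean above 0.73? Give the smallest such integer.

After k correct bits and 0 errors the posterior is Beta(2+k, 16), with mean (2+k)/(2+16+k).
Set (2+k)/(18+k) > 0.73 and solve: k > (0.73·18 − 2)/(1 − 0.73) = 41.259.
The smallest integer exceeding 41.259 is 42, and checking k=42: (44)/(60) = 0.7333 > 0.73.

k = 42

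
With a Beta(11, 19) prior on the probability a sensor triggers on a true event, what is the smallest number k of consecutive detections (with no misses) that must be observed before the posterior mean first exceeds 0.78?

k = 57

After k detections and 0 misses the posterior is Beta(11+k, 19), with mean (11+k)/(11+19+k).
Set (11+k)/(30+k) > 0.78 and solve: k > (0.78·30 − 11)/(1 − 0.78) = 56.364.
The smallest integer exceeding 56.364 is 57.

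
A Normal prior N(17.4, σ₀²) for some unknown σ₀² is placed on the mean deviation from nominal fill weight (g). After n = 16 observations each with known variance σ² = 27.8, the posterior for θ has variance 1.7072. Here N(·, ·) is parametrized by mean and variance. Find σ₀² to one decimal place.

For the Normal–Normal model with known σ², precisions add: τ_n = τ₀ + n/σ².
So 1/σ₀² = 1/1.7072 − 16/27.8 = 0.585754 − 0.575540 = 0.010214.
Hence σ₀² = 1/0.010214 ≈ 97.9.

σ₀² = 97.9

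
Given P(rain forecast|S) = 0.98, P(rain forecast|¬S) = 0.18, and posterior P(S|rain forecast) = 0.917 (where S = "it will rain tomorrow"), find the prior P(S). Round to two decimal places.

In odds form, posterior odds = prior odds × likelihood ratio, so prior odds = posterior odds ÷ LR.
Posterior odds = 0.917/(1−0.917) = 11.0482. LR = 0.98/0.18 = 5.4444.
Prior odds = 11.0482/5.4444 = 2.0293, so P(S) = 2.0293/(1+2.0293) ≈ 0.67.

P(S) = 0.67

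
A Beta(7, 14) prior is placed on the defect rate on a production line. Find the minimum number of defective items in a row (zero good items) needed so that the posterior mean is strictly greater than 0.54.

k = 10

After k defective items and 0 good items the posterior is Beta(7+k, 14), with mean (7+k)/(7+14+k).
Set (7+k)/(21+k) > 0.54 and solve: k > (0.54·21 − 7)/(1 − 0.54) = 9.435.
The smallest integer exceeding 9.435 is 10.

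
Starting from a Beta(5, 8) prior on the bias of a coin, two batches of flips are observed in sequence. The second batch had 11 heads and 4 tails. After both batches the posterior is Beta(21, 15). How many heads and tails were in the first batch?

Because Beta–binomial updating is additive in the counts, the combined data contributed (α_post−α_prior, β_post−β_prior) successes and failures.
Total across both batches: 21−5=16 heads, 15−8=7 tails.
Subtract the second batch: 16−11=5 heads and 7−4=3 tails.

5 heads and 3 tails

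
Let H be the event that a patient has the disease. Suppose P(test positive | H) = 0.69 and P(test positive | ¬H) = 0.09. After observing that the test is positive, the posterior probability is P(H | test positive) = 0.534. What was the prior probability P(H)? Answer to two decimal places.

Bayes' rule in odds form gives O(H|E) = O(H)·[P(E|H)/P(E|¬H)], hence O(H) = O(H|E)/LR.
Posterior odds = 0.534/(1−0.534) = 1.1459. LR = 0.69/0.09 = 7.6667.
Prior odds = 1.1459/7.6667 = 0.1495, so P(H) = 0.1495/(1+0.1495) ≈ 0.13.

P(H) = 0.13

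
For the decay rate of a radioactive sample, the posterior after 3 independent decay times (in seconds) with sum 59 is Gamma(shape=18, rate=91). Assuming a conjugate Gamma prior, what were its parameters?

For an exponential likelihood with a Gamma(α, β) prior on the rate, n observations with total T give posterior Gamma(α+n, β+T).
So α = 18 − 3 = 15 and β = 91 − 59 = 32.

Gamma(shape=15, rate=32)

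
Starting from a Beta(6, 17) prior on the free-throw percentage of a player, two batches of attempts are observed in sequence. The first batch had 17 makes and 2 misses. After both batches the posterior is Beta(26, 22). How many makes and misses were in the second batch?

3 makes and 3 misses

Because Beta–binomial updating is additive in the counts, the combined data contributed (α_post−α_prior, β_post−β_prior) successes and failures.
Total across both batches: 26−6=20 makes, 22−17=5 misses.
Subtract the first batch: 20−17=3 makes and 5−2=3 misses.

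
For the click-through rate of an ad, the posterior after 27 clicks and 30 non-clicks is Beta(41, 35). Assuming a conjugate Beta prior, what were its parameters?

Beta(14, 5)

Beta is conjugate to the binomial likelihood: posterior = Beta(α+s, β+f).
So α = 41 − 27 = 14 and β = 35 − 30 = 5.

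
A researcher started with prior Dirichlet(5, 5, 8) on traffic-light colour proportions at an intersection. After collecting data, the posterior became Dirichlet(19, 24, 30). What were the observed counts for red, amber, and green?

For a Dirichlet(α) prior with multinomial counts c, the posterior is Dirichlet(α + c) componentwise.
Counts are posterior − prior componentwise: 19−5=14, 24−5=19, 30−8=22.

counts (14, 19, 22)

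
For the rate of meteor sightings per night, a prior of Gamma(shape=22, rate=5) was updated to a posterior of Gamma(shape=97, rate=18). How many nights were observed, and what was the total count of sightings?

Gamma–Poisson conjugacy: posterior shape = α + Σxᵢ, posterior rate = β + n.
Matching: Σxᵢ = 97 − 22 = 75 and n = 18 − 5 = 13.

n = 13 nights with total 75 sightings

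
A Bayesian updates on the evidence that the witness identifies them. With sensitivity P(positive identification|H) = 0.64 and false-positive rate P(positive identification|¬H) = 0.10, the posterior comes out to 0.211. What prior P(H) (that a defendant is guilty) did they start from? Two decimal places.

P(H) = 0.04

Bayes' rule in odds form gives O(H|E) = O(H)·[P(E|H)/P(E|¬H)], hence O(H) = O(H|E)/LR.
Posterior odds = 0.211/(1−0.211) = 0.2674. LR = 0.64/0.10 = 6.4000.
Prior odds = 0.2674/6.4000 = 0.0418, so P(H) = 0.0418/(1+0.0418) ≈ 0.04.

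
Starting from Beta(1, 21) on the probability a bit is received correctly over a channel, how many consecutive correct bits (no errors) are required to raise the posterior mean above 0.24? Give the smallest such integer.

After k correct bits and 0 errors the posterior is Beta(1+k, 21), with mean (1+k)/(1+21+k).
Set (1+k)/(22+k) > 0.24 and solve: k > (0.24·22 − 1)/(1 − 0.24) = 5.632.
The smallest integer exceeding 5.632 is 6.

k = 6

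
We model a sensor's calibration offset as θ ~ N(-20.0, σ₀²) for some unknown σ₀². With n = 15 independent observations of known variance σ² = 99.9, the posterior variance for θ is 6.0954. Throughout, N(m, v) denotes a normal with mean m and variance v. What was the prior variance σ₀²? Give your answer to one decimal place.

Posterior precision equals prior precision plus data precision: 1/σ_n² = 1/σ₀² + n/σ².
So 1/σ₀² = 1/6.0954 − 15/99.9 = 0.164058 − 0.150150 = 0.013908.
Hence σ₀² = 1/0.013908 ≈ 71.9.

σ₀² = 71.9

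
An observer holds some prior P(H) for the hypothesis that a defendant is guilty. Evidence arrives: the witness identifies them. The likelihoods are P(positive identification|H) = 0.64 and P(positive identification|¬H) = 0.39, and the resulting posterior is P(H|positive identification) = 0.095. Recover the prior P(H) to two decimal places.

P(H) = 0.06

In odds form, posterior odds = prior odds × likelihood ratio, so prior odds = posterior odds ÷ LR.
Posterior odds = 0.095/(1−0.095) = 0.1050. LR = 0.64/0.39 = 1.6410.
Prior odds = 0.1050/1.6410 = 0.0640, so P(H) = 0.0640/(1+0.0640) ≈ 0.06.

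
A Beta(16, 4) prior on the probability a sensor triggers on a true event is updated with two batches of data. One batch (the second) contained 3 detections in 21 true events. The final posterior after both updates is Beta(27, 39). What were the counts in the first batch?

Because Beta–binomial updating is additive in the counts, the combined data contributed (α_post−α_prior, β_post−β_prior) successes and failures.
Total across both batches: 27−16=11 detections, 39−4=35 misses.
Subtract the second batch: 11−3=8 detections and 35−18=17 misses.

8 detections and 17 misses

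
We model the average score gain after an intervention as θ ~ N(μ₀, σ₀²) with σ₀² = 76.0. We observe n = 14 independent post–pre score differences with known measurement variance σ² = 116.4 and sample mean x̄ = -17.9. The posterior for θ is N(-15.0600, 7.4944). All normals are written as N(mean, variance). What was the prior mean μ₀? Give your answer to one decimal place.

μ₀ = 10.9

The posterior mean is a precision-weighted average: μ_n = (τ₀μ₀ + τ_data·x̄)/(τ₀+τ_data), with τ₀=1/σ₀² and τ_data=n/σ².
Here τ₀ = 1/76.0 = 0.013158 and τ_data = 14/116.4 = 0.120275, so τ_n = 0.133433.
Rearranging for μ₀: μ₀ = (μ_n·τ_n − τ_data·x̄)/τ₀ = (-15.0600·0.133433 − 0.120275·-17.9) / 0.013158 = 0.143422/0.013158 ≈ 10.9.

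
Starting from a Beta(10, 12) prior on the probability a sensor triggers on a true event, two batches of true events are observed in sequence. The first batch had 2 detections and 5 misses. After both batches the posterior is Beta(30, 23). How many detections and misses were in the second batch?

Sequential conjugate updates are equivalent to a single update on the pooled data, so total successes = posterior α − prior α and total failures = posterior β − prior β.
Total across both batches: 30−10=20 detections, 23−12=11 misses.
Subtract the first batch: 20−2=18 detections and 11−5=6 misses.

18 detections and 6 misses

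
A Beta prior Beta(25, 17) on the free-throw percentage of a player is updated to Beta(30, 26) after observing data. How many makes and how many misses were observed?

Beta is conjugate to the binomial likelihood: posterior = Beta(α+s, β+f).
So s = 30 − 25 = 5 and f = 26 − 17 = 9.

5 makes and 9 misses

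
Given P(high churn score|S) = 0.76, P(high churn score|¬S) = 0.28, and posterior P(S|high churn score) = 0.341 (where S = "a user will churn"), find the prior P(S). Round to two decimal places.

P(S) = 0.16

In odds form, posterior odds = prior odds × likelihood ratio, so prior odds = posterior odds ÷ LR.
Posterior odds = 0.341/(1−0.341) = 0.5175. LR = 0.76/0.28 = 2.7143.
Prior odds = 0.5175/2.7143 = 0.1907, so P(S) = 0.1907/(1+0.1907) ≈ 0.16.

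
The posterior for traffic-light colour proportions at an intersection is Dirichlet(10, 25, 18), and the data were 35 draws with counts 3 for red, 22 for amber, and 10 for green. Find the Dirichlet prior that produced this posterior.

Dirichlet(7, 3, 8)

For a Dirichlet(α) prior with multinomial counts c, the posterior is Dirichlet(α + c) componentwise.
Subtract each count from the matching posterior parameter: 10−3=7, 25−22=3, 18−10=8.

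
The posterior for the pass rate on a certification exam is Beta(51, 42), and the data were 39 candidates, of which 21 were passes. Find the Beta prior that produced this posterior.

Beta(30, 24)

Beta is conjugate to the binomial likelihood: posterior = Beta(a+s, b+f).
So a = 51 − 21 = 30 and b = 42 − 18 = 24.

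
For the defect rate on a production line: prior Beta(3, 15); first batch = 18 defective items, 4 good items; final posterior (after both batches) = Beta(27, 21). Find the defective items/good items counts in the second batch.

6 defective items and 2 good items

Sequential conjugate updates are equivalent to a single update on the pooled data, so total successes = posterior α − prior α and total failures = posterior β − prior β.
Total across both batches: 27−3=24 defective items, 21−15=6 good items.
Subtract the first batch: 24−18=6 defective items and 6−4=2 good items.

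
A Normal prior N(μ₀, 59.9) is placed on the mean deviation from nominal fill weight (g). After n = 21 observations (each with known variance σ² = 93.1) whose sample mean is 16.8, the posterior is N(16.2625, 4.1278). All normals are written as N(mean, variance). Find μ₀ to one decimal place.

With known observation variance, the Normal–Normal posterior has precision τ_n = τ₀ + n/σ² and mean μ_n = (τ₀μ₀ + (n/σ²)x̄)/τ_n.
Here τ₀ = 1/59.9 = 0.016694 and τ_data = 21/93.1 = 0.225564, so τ_n = 0.242258.
Rearranging for μ₀: μ₀ = (μ_n·τ_n − τ_data·x̄)/τ₀ = (16.2625·0.242258 − 0.225564·16.8) / 0.016694 = 0.150246/0.016694 ≈ 9.0.

μ₀ = 9.0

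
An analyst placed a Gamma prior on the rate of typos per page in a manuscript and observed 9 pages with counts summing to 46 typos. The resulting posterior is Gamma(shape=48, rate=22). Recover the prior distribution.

A Gamma(α, β) prior (rate parametrization) on a Poisson rate with n observations summing to S gives posterior Gamma(α+S, β+n).
So α = 48 − 46 = 2 and β = 22 − 9 = 13.

Gamma(shape=2, rate=13)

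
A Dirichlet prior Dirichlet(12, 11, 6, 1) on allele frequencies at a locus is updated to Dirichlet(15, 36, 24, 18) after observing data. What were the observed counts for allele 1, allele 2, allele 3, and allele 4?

For a Dirichlet(α) prior with multinomial counts c, the posterior is Dirichlet(α + c) componentwise.
Counts are posterior − prior componentwise: 15−12=3, 36−11=25, 24−6=18, 18−1=17.

counts (3, 25, 18, 17)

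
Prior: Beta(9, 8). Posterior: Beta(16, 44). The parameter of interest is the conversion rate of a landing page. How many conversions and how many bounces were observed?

7 conversions and 36 bounces

A Beta(a, b) prior with s successes and f failures in binomial data gives a Beta(a+s, b+f) posterior.
Match parameters: s=16−9=7, f=44−8=36.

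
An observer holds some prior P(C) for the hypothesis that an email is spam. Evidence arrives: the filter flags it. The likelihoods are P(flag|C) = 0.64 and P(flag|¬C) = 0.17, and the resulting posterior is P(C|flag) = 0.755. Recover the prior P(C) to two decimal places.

P(C) = 0.45

In odds form, posterior odds = prior odds × likelihood ratio, so prior odds = posterior odds ÷ LR.
Posterior odds = 0.755/(1−0.755) = 3.0816. LR = 0.64/0.17 = 3.7647.
Prior odds = 3.0816/3.7647 = 0.8186, so P(C) = 0.8186/(1+0.8186) ≈ 0.45.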